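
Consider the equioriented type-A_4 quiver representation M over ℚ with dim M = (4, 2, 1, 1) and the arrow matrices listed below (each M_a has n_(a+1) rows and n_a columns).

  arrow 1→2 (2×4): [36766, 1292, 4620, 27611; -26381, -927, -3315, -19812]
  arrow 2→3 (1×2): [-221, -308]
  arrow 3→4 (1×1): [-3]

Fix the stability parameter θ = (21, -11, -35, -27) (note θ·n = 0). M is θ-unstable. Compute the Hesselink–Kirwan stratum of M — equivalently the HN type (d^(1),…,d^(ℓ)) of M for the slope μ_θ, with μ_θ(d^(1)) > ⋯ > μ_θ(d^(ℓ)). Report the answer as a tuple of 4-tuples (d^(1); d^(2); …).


Via rank(M_{q-1}∘⋯∘M_p): M ≅ I[1,1]^2, I[1,2], I[1,4].
μ_θ-semistable layers: μ^(1)=21; μ^(2)=5; μ^(3)=-13

((2, 0, 0, 0); (1, 1, 0, 0); (1, 1, 1, 1))


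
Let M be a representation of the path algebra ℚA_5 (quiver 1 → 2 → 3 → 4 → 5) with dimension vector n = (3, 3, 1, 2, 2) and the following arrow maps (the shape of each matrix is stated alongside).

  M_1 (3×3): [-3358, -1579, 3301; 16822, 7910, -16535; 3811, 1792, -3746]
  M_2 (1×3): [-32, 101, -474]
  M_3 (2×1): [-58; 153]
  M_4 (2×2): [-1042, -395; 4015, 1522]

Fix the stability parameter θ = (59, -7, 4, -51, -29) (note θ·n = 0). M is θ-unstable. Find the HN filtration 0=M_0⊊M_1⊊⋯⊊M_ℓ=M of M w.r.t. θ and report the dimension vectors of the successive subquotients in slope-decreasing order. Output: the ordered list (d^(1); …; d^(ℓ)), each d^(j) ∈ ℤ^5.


Barcode: M ≅ I[1,2]^2, I[1,5], I[4,5]. HN layers by μ_θ (4 steps, strictly decreasing):
  μ^(1)=26; μ^(2)=-24/5; μ^(3)=-29; μ^(4)=-51

((2, 2, 0, 0, 0); (1, 1, 1, 1, 1); (0, 0, 0, 0, 1); (0, 0, 0, 1, 0))


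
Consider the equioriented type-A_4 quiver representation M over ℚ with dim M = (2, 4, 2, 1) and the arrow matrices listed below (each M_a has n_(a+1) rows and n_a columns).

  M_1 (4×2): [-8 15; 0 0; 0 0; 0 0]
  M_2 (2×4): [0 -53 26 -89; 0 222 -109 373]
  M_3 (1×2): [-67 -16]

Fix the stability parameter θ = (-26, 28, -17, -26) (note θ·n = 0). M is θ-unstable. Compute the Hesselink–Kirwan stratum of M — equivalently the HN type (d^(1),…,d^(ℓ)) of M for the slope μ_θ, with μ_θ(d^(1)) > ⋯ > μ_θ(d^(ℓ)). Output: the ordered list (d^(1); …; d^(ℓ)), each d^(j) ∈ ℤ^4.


Via rank(M_{q-1}∘⋯∘M_p): M ≅ I[1,1], I[1,2], I[2,2], I[2,3], I[2,4].
μ_θ-semistable layers: μ^(1)=28; μ^(2)=11/2; μ^(3)=-5; μ^(4)=-26

((0, 2, 0, 0); (0, 1, 1, 0); (0, 1, 1, 1); (2, 0, 0, 0))


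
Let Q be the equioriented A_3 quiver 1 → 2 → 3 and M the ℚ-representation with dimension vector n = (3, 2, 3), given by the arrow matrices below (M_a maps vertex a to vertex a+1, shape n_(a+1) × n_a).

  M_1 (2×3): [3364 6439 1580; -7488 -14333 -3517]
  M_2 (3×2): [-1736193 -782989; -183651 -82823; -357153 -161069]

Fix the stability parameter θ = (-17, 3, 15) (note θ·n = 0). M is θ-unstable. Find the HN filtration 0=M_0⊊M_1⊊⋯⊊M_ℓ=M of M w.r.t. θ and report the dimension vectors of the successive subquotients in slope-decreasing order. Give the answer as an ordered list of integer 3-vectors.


Barcode: M ≅ I[1,1], I[1,2], I[1,3], I[3,3]^2. HN layers by μ_θ (3 steps, strictly decreasing):
  μ^(1)=15; μ^(2)=3; μ^(3)=-17

((0, 0, 3); (0, 2, 0); (3, 0, 0))


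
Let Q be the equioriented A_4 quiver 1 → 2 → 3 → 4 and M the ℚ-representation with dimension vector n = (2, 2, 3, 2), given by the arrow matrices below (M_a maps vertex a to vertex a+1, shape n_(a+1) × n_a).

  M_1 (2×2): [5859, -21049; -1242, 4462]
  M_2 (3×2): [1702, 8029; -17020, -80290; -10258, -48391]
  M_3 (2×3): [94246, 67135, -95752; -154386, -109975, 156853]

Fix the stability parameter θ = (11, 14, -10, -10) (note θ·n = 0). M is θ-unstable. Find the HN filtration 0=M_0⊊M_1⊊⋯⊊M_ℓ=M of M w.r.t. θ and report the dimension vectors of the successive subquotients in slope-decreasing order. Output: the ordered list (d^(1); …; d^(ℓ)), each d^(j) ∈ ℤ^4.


Via rank(M_{q-1}∘⋯∘M_p): M ≅ I[1,1], I[1,2], I[2,4], I[3,3], I[3,4].
μ_θ-semistable layers: μ^(1)=14; μ^(2)=11; μ^(3)=-2; μ^(4)=-10

((0, 1, 0, 0); (2, 0, 0, 0); (0, 1, 1, 1); (0, 0, 2, 1))


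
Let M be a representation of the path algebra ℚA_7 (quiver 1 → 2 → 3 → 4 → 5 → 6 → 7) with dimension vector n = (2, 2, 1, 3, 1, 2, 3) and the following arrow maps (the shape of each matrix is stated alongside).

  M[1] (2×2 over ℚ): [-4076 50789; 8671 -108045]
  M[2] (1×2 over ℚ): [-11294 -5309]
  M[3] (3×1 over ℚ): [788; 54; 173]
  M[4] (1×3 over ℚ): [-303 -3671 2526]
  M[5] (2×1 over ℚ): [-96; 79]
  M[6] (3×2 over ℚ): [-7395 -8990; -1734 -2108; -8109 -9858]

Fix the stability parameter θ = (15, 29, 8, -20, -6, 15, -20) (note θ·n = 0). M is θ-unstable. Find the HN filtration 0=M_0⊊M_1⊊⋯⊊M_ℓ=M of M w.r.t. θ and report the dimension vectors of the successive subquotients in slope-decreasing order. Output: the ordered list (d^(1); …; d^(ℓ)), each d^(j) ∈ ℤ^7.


Interval decomposition of M: I[1,2], I[1,4], I[4,4], I[4,7], I[6,6], I[7,7]^2.
HN type (ℓ=6): μ^(1)=29; μ^(2)=15; μ^(3)=8; μ^(4)=-5/2; μ^(5)=-6; μ^(6)=-20

((0, 1, 0, 0, 0, 0, 0); (1, 0, 0, 0, 0, 1, 0); (1, 1, 1, 1, 0, 0, 0); (0, 0, 0, 0, 0, 1, 1); (0, 0, 0, 0, 1, 0, 0); (0, 0, 0, 2, 0, 0, 2))


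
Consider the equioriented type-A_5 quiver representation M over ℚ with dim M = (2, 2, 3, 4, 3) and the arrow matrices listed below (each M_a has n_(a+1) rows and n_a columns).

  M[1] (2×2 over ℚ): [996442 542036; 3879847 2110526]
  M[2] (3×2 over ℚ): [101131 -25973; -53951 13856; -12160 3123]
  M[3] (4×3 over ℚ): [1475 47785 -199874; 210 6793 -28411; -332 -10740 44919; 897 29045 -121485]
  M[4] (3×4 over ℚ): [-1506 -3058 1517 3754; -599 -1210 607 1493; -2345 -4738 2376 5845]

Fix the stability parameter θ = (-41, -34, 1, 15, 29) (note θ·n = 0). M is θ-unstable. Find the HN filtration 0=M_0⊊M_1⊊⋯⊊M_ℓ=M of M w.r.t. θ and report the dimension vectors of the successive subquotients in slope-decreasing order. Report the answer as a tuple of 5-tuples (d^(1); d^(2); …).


Interval decomposition of M: I[1,1], I[1,5], I[2,5], I[3,5], I[4,4].
HN type (ℓ=5): μ^(1)=29; μ^(2)=15; μ^(3)=1; μ^(4)=-34; μ^(5)=-41

((0, 0, 0, 0, 3); (0, 0, 0, 4, 0); (0, 0, 3, 0, 0); (0, 2, 0, 0, 0); (2, 0, 0, 0, 0))


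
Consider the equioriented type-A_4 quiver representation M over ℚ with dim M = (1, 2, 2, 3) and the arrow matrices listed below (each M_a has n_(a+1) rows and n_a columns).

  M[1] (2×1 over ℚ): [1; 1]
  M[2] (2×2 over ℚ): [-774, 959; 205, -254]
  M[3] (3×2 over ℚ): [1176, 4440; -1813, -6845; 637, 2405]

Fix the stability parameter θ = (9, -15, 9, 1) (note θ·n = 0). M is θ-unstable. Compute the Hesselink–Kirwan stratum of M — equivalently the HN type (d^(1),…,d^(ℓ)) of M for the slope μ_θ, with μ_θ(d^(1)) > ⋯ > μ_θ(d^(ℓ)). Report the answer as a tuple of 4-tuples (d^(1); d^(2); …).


Via rank(M_{q-1}∘⋯∘M_p): M ≅ I[1,3], I[2,4], I[4,4]^2.
μ_θ-semistable layers: μ^(1)=9; μ^(2)=5; μ^(3)=1; μ^(4)=-3; μ^(5)=-15

((0, 0, 1, 0); (0, 0, 1, 1); (0, 0, 0, 2); (1, 1, 0, 0); (0, 1, 0, 0))


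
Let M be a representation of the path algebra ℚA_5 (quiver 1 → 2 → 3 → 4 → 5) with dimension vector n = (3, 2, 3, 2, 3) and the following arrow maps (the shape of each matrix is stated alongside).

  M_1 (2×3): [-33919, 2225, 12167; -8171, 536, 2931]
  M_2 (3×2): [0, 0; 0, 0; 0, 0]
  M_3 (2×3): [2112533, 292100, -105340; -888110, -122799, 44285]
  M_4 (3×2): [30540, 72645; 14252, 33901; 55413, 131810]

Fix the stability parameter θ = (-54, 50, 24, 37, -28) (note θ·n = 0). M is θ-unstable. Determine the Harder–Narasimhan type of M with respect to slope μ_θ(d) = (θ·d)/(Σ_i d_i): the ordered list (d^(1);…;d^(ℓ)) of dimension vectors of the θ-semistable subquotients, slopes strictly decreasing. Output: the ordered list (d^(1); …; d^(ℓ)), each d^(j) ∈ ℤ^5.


Interval decomposition of M: I[1,1], I[1,2]^2, I[3,3], I[3,5]^2, I[5,5].
HN type (ℓ=5): μ^(1)=50; μ^(2)=24; μ^(3)=11; μ^(4)=-28; μ^(5)=-54

((0, 2, 0, 0, 0); (0, 0, 1, 0, 0); (0, 0, 2, 2, 2); (0, 0, 0, 0, 1); (3, 0, 0, 0, 0))


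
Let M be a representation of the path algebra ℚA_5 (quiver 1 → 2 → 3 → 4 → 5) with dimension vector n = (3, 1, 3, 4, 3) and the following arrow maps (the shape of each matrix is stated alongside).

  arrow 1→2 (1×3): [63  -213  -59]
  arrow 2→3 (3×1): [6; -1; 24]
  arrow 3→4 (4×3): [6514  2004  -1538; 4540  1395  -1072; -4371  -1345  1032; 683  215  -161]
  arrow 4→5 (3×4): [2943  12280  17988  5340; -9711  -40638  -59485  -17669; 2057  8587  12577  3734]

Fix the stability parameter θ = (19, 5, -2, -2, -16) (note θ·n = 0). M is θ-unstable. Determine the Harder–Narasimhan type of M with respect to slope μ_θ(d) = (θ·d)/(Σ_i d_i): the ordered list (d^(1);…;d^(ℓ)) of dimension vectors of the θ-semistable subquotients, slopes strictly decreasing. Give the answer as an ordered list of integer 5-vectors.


Interval decomposition of M: I[1,1]^2, I[1,4], I[3,5]^2, I[4,5].
HN type (ℓ=4): μ^(1)=19; μ^(2)=5; μ^(3)=-20/3; μ^(4)=-9

((2, 0, 0, 0, 0); (1, 1, 1, 1, 0); (0, 0, 2, 2, 2); (0, 0, 0, 1, 1))


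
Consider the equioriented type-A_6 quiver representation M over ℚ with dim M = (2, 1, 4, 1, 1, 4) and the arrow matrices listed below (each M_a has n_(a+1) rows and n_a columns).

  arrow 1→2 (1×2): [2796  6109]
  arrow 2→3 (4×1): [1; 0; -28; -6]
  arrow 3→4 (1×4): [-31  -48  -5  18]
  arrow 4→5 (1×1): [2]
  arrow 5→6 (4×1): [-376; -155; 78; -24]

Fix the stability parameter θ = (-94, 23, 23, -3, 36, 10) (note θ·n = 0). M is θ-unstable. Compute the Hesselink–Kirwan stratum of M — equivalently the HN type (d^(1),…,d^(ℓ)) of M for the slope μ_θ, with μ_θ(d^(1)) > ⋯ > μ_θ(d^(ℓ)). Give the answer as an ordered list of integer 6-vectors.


Interval decomposition of M: I[1,1], I[1,6], I[3,3]^3, I[6,6]^3.
HN type (ℓ=4): μ^(1)=23; μ^(2)=43/3; μ^(3)=10; μ^(4)=-94

((0, 0, 3, 0, 1, 1); (0, 1, 1, 1, 0, 0); (0, 0, 0, 0, 0, 3); (2, 0, 0, 0, 0, 0))


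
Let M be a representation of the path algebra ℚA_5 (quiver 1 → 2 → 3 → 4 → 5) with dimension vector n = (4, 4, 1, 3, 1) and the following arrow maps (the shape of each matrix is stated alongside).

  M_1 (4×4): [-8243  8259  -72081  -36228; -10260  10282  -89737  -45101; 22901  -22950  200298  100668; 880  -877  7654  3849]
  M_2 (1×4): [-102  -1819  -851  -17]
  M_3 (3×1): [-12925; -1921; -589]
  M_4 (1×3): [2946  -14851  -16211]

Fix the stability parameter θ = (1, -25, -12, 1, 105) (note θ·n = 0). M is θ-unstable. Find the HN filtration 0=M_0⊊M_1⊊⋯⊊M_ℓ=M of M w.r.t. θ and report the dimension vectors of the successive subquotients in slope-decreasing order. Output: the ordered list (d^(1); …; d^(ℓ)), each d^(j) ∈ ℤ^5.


Barcode: M ≅ I[1,1], I[1,2]^2, I[1,4], I[2,2], I[4,4], I[4,5]. HN layers by μ_θ (4 steps, strictly decreasing):
  μ^(1)=105; μ^(2)=1; μ^(3)=-12; μ^(4)=-25

((0, 0, 0, 0, 1); (1, 0, 0, 3, 0); (3, 3, 1, 0, 0); (0, 1, 0, 0, 0))


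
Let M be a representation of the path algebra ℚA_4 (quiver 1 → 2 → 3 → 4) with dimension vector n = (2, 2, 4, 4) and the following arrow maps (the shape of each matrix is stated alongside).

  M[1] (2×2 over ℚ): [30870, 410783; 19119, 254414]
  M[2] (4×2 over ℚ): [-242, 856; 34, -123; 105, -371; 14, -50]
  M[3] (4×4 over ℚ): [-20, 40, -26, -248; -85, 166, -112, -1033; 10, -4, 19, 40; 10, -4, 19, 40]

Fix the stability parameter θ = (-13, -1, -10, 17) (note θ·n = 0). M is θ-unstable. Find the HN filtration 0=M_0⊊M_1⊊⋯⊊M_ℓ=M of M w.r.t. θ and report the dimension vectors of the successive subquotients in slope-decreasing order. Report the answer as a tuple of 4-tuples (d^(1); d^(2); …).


Interval decomposition of M: I[1,3], I[1,4], I[3,3], I[3,4], I[4,4]^2.
HN type (ℓ=4): μ^(1)=17; μ^(2)=-11/2; μ^(3)=-10; μ^(4)=-13

((0, 0, 0, 4); (0, 2, 2, 0); (0, 0, 2, 0); (2, 0, 0, 0))


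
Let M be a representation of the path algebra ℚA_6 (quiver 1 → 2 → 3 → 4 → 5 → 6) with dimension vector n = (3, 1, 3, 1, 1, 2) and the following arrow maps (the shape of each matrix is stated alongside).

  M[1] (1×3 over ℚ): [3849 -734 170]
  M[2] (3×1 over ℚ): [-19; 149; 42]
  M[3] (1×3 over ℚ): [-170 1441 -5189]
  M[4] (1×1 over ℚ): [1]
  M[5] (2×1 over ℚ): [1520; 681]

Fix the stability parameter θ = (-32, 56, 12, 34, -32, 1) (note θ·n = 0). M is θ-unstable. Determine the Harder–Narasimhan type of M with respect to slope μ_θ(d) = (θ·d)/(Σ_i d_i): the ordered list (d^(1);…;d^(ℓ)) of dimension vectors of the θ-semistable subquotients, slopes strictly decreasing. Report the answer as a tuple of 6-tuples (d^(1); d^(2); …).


Via rank(M_{q-1}∘⋯∘M_p): M ≅ I[1,1]^2, I[1,6], I[3,3]^2, I[6,6].
μ_θ-semistable layers: μ^(1)=71/5; μ^(2)=12; μ^(3)=1; μ^(4)=-32

((0, 1, 1, 1, 1, 1); (0, 0, 2, 0, 0, 0); (0, 0, 0, 0, 0, 1); (3, 0, 0, 0, 0, 0))


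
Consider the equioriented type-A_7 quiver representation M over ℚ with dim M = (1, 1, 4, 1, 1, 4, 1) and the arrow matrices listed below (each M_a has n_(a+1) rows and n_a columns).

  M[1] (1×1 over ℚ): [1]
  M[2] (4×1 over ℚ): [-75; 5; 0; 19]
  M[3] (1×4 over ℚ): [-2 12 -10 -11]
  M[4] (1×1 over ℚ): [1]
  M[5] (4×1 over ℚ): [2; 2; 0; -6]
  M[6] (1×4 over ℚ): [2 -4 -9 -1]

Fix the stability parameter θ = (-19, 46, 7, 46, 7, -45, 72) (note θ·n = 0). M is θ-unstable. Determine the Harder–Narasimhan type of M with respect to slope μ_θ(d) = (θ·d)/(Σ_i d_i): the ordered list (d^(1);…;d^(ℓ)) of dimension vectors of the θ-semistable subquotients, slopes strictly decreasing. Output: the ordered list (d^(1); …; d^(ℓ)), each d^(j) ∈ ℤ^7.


Interval decomposition of M: I[1,7], I[3,3]^3, I[6,6]^3.
HN type (ℓ=5): μ^(1)=72; μ^(2)=61/5; μ^(3)=7; μ^(4)=-19; μ^(5)=-45

((0, 0, 0, 0, 0, 0, 1); (0, 1, 1, 1, 1, 1, 0); (0, 0, 3, 0, 0, 0, 0); (1, 0, 0, 0, 0, 0, 0); (0, 0, 0, 0, 0, 3, 0))


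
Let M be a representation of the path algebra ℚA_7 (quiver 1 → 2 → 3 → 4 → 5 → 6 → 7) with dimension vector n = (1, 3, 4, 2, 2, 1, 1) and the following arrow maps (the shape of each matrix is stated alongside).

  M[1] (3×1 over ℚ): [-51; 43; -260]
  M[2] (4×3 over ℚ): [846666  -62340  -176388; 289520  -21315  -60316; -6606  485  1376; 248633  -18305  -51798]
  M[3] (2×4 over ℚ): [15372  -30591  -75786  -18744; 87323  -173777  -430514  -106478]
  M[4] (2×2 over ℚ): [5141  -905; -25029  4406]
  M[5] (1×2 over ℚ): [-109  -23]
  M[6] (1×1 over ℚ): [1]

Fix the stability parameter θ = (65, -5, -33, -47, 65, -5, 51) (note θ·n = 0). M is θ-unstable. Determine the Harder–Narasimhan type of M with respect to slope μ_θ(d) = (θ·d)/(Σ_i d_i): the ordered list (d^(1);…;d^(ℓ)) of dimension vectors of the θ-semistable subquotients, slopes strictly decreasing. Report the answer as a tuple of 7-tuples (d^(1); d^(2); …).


Barcode: M ≅ I[1,7], I[2,2], I[2,3], I[3,3], I[3,5]. HN layers by μ_θ (7 steps, strictly decreasing):
  μ^(1)=65; μ^(2)=51; μ^(3)=30; μ^(4)=-5; μ^(5)=-19; μ^(6)=-33; μ^(7)=-40

((0, 0, 0, 0, 1, 0, 0); (0, 0, 0, 0, 0, 0, 1); (0, 0, 0, 0, 1, 1, 0); (1, 2, 1, 1, 0, 0, 0); (0, 1, 1, 0, 0, 0, 0); (0, 0, 1, 0, 0, 0, 0); (0, 0, 1, 1, 0, 0, 0))


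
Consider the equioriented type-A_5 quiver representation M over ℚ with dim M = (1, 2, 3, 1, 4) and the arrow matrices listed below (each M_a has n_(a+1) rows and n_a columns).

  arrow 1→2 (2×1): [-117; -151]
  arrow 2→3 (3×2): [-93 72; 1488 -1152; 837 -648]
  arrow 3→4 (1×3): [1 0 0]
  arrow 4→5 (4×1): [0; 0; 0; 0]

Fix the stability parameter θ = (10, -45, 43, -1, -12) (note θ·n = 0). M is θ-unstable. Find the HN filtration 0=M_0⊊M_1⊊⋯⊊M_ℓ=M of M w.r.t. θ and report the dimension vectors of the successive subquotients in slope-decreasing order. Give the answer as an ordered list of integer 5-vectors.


Barcode: M ≅ I[1,4], I[2,2], I[3,3]^2, I[5,5]^4. HN layers by μ_θ (5 steps, strictly decreasing):
  μ^(1)=43; μ^(2)=21; μ^(3)=-12; μ^(4)=-35/2; μ^(5)=-45

((0, 0, 2, 0, 0); (0, 0, 1, 1, 0); (0, 0, 0, 0, 4); (1, 1, 0, 0, 0); (0, 1, 0, 0, 0))


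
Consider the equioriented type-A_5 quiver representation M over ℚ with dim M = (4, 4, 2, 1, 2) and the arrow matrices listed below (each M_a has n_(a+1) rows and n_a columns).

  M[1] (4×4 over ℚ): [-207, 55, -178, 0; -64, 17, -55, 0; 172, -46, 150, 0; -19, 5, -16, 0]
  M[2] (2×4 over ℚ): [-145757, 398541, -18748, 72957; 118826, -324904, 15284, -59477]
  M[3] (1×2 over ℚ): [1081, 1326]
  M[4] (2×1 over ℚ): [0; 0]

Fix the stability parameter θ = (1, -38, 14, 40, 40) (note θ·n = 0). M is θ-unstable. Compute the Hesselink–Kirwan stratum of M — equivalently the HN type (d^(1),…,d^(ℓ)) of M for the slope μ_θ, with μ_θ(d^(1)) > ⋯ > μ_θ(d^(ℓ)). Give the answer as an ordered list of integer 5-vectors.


Via rank(M_{q-1}∘⋯∘M_p): M ≅ I[1,1]^2, I[1,3], I[1,4], I[2,2]^2, I[5,5]^2.
μ_θ-semistable layers: μ^(1)=40; μ^(2)=14; μ^(3)=1; μ^(4)=-37/2; μ^(5)=-38

((0, 0, 0, 1, 2); (0, 0, 2, 0, 0); (2, 0, 0, 0, 0); (2, 2, 0, 0, 0); (0, 2, 0, 0, 0))


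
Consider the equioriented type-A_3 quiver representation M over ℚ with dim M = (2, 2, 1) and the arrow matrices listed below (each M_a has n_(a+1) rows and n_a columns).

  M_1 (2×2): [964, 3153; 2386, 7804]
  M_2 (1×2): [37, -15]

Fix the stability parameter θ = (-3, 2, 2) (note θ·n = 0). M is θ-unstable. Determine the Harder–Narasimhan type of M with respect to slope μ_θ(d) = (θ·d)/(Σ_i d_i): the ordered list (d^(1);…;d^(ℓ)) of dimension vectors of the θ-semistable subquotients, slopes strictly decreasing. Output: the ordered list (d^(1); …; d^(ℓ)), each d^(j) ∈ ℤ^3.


Interval decomposition of M: I[1,2], I[1,3].
HN type (ℓ=2): μ^(1)=2; μ^(2)=-3

((0, 2, 1); (2, 0, 0))


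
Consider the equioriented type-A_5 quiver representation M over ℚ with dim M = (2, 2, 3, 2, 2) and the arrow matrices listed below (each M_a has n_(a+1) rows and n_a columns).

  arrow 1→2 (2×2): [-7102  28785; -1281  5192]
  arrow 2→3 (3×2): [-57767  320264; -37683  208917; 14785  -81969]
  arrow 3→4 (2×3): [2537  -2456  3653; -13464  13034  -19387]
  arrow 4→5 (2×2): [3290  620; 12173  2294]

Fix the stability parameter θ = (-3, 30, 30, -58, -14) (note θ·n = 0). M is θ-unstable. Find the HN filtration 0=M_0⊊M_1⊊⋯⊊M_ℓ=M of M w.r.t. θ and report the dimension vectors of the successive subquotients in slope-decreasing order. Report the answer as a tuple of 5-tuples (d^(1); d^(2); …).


Via rank(M_{q-1}∘⋯∘M_p): M ≅ I[1,4], I[1,5], I[3,3], I[5,5].
μ_θ-semistable layers: μ^(1)=30; μ^(2)=2/3; μ^(3)=-3; μ^(4)=-14

((0, 0, 1, 0, 0); (0, 1, 1, 1, 0); (2, 1, 1, 1, 1); (0, 0, 0, 0, 1))


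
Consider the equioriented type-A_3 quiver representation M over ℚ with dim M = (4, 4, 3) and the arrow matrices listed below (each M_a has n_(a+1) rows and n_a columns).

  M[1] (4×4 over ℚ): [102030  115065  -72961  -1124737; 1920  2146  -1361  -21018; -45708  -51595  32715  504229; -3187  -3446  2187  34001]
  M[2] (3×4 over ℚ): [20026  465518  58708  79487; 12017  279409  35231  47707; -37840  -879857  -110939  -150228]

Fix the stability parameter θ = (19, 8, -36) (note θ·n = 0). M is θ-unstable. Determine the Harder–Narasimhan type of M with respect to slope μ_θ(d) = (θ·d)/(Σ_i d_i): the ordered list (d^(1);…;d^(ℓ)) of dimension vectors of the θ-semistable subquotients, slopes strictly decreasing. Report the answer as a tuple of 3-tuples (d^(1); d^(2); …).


Interval decomposition of M: I[1,1], I[1,3]^3, I[2,2].
HN type (ℓ=3): μ^(1)=19; μ^(2)=8; μ^(3)=-3

((1, 0, 0); (0, 1, 0); (3, 3, 3))


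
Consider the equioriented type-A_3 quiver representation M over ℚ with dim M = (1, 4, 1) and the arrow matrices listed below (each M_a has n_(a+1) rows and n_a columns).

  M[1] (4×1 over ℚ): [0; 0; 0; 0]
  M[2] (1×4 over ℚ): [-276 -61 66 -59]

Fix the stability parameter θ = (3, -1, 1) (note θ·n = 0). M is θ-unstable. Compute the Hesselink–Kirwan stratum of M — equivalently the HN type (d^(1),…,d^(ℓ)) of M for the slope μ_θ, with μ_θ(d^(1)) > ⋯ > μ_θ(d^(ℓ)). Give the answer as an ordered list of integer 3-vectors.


Barcode: M ≅ I[1,1], I[2,2]^3, I[2,3]. HN layers by μ_θ (3 steps, strictly decreasing):
  μ^(1)=3; μ^(2)=1; μ^(3)=-1

((1, 0, 0); (0, 0, 1); (0, 4, 0))


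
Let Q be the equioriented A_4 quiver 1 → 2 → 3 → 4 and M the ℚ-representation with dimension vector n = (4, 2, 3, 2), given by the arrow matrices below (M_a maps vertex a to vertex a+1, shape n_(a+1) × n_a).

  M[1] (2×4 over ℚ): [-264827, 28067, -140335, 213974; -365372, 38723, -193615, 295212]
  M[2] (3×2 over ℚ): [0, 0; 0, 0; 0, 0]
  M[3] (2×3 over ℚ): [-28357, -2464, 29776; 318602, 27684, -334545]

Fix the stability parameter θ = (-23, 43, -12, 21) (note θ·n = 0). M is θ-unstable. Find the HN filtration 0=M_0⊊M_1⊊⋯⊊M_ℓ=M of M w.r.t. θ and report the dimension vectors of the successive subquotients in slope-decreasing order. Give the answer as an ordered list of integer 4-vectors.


Interval decomposition of M: I[1,1]^2, I[1,2]^2, I[3,3], I[3,4]^2.
HN type (ℓ=4): μ^(1)=43; μ^(2)=21; μ^(3)=-12; μ^(4)=-23

((0, 2, 0, 0); (0, 0, 0, 2); (0, 0, 3, 0); (4, 0, 0, 0))


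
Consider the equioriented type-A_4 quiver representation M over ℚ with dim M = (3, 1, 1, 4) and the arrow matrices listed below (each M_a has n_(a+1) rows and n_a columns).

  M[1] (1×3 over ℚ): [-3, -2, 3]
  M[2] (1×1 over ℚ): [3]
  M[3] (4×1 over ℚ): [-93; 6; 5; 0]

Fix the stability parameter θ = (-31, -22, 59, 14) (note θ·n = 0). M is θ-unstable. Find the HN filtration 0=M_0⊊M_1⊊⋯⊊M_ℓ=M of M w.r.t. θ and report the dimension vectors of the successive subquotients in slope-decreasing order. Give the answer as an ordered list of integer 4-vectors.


Via rank(M_{q-1}∘⋯∘M_p): M ≅ I[1,1]^2, I[1,4], I[4,4]^3.
μ_θ-semistable layers: μ^(1)=73/2; μ^(2)=14; μ^(3)=-22; μ^(4)=-31

((0, 0, 1, 1); (0, 0, 0, 3); (0, 1, 0, 0); (3, 0, 0, 0))


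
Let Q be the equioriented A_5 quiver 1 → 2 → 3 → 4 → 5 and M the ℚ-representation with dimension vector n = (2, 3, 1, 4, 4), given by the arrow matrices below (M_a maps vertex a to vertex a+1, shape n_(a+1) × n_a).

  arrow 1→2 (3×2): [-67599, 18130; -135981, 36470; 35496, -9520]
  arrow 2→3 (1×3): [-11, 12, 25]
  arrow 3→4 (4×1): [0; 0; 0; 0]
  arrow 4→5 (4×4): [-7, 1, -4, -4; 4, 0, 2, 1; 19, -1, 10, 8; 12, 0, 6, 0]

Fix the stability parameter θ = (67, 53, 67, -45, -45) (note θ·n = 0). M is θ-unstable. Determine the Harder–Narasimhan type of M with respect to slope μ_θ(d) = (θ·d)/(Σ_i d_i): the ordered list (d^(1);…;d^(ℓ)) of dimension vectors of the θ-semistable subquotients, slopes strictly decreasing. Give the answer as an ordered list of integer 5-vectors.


Barcode: M ≅ I[1,1], I[1,3], I[2,2]^2, I[4,4], I[4,5]^3, I[5,5]. HN layers by μ_θ (4 steps, strictly decreasing):
  μ^(1)=67; μ^(2)=60; μ^(3)=53; μ^(4)=-45

((1, 0, 1, 0, 0); (1, 1, 0, 0, 0); (0, 2, 0, 0, 0); (0, 0, 0, 4, 4))


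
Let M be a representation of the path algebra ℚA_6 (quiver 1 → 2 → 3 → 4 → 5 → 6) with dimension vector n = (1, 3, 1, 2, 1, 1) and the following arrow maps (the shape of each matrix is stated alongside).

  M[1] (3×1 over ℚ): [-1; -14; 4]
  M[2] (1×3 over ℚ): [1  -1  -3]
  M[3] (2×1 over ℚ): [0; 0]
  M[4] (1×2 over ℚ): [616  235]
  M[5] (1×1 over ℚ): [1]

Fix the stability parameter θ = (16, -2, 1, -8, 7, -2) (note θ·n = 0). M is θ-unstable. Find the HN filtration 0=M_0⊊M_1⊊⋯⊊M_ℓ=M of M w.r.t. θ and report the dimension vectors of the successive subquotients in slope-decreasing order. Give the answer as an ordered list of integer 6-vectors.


Via rank(M_{q-1}∘⋯∘M_p): M ≅ I[1,3], I[2,2]^2, I[4,4], I[4,6].
μ_θ-semistable layers: μ^(1)=5; μ^(2)=5/2; μ^(3)=-2; μ^(4)=-8

((1, 1, 1, 0, 0, 0); (0, 0, 0, 0, 1, 1); (0, 2, 0, 0, 0, 0); (0, 0, 0, 2, 0, 0))


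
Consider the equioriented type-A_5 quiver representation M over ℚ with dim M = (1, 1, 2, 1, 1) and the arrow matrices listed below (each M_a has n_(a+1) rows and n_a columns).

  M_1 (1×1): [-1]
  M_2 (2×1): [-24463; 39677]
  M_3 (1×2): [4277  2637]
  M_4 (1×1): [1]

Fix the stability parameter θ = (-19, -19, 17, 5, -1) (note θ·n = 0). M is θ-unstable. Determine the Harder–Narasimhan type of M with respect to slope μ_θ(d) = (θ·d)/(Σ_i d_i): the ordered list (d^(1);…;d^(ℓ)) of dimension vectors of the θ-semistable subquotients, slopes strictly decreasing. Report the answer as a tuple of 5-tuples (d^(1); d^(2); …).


Interval decomposition of M: I[1,5], I[3,3].
HN type (ℓ=3): μ^(1)=17; μ^(2)=7; μ^(3)=-19

((0, 0, 1, 0, 0); (0, 0, 1, 1, 1); (1, 1, 0, 0, 0))


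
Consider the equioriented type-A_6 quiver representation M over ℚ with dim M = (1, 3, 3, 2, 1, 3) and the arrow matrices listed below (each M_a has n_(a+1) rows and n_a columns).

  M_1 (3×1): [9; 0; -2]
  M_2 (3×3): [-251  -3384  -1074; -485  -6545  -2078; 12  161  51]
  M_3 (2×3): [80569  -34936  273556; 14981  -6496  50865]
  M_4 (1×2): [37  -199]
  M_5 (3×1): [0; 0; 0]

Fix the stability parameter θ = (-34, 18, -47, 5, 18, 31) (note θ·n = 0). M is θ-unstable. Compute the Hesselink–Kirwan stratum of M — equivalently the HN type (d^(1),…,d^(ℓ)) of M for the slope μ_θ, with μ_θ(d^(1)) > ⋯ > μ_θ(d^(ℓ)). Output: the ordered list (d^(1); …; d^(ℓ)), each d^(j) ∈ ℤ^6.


Via rank(M_{q-1}∘⋯∘M_p): M ≅ I[1,4], I[2,3], I[2,5], I[6,6]^3.
μ_θ-semistable layers: μ^(1)=31; μ^(2)=18; μ^(3)=5; μ^(4)=-29/2; μ^(5)=-34

((0, 0, 0, 0, 0, 3); (0, 0, 0, 0, 1, 0); (0, 0, 0, 2, 0, 0); (0, 3, 3, 0, 0, 0); (1, 0, 0, 0, 0, 0))


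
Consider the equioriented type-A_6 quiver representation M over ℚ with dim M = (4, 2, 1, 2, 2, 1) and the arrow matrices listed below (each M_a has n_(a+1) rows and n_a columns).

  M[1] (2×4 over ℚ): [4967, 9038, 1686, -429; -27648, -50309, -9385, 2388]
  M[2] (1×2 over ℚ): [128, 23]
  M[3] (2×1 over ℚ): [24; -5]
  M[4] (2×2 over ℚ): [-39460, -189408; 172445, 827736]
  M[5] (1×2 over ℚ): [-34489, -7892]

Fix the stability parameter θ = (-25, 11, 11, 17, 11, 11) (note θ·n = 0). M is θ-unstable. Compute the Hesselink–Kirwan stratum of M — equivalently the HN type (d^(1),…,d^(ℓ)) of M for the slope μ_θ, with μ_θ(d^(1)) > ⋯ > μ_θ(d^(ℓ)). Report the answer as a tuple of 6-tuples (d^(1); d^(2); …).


Barcode: M ≅ I[1,1]^2, I[1,2], I[1,4], I[4,5], I[5,6]. HN layers by μ_θ (4 steps, strictly decreasing):
  μ^(1)=17; μ^(2)=14; μ^(3)=11; μ^(4)=-25

((0, 0, 0, 1, 0, 0); (0, 0, 0, 1, 1, 0); (0, 2, 1, 0, 1, 1); (4, 0, 0, 0, 0, 0))


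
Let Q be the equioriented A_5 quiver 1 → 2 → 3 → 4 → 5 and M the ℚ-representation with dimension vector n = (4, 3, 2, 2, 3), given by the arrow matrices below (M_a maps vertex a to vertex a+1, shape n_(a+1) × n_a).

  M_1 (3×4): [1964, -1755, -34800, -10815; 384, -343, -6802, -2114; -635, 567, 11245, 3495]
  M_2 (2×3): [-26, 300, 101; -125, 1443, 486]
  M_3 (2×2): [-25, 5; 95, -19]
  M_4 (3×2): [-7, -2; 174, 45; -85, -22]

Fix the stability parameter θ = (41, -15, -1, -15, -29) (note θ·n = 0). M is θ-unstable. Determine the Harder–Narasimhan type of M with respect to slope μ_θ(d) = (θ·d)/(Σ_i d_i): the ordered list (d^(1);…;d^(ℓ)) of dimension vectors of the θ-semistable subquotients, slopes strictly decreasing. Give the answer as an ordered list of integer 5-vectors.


Barcode: M ≅ I[1,1], I[1,2], I[1,3], I[1,5], I[4,5], I[5,5]. HN layers by μ_θ (6 steps, strictly decreasing):
  μ^(1)=41; μ^(2)=13; μ^(3)=25/3; μ^(4)=-19/5; μ^(5)=-22; μ^(6)=-29

((1, 0, 0, 0, 0); (1, 1, 0, 0, 0); (1, 1, 1, 0, 0); (1, 1, 1, 1, 1); (0, 0, 0, 1, 1); (0, 0, 0, 0, 1))


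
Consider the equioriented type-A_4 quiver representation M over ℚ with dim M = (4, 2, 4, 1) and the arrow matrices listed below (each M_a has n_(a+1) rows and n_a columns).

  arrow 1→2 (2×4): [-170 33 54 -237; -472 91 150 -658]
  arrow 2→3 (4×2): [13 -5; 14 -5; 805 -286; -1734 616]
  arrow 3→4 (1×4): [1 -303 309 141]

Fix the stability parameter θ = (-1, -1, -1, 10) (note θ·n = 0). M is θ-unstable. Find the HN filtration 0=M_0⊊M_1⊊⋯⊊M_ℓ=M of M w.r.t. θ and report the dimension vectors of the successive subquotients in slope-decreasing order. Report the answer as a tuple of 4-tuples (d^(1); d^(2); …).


Interval decomposition of M: I[1,1]^2, I[1,3], I[1,4], I[3,3]^2.
HN type (ℓ=2): μ^(1)=10; μ^(2)=-1

((0, 0, 0, 1); (4, 2, 4, 0))


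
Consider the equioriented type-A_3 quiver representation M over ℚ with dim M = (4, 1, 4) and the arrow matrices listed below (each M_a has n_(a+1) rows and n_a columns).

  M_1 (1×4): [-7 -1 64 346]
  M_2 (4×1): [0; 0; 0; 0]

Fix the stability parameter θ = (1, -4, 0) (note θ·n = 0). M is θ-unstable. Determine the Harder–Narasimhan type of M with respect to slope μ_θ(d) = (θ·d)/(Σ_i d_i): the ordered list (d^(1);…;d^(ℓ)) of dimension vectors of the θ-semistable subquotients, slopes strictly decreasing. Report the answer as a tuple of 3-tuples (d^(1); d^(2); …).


Barcode: M ≅ I[1,1]^3, I[1,2], I[3,3]^4. HN layers by μ_θ (3 steps, strictly decreasing):
  μ^(1)=1; μ^(2)=0; μ^(3)=-3/2

((3, 0, 0); (0, 0, 4); (1, 1, 0))


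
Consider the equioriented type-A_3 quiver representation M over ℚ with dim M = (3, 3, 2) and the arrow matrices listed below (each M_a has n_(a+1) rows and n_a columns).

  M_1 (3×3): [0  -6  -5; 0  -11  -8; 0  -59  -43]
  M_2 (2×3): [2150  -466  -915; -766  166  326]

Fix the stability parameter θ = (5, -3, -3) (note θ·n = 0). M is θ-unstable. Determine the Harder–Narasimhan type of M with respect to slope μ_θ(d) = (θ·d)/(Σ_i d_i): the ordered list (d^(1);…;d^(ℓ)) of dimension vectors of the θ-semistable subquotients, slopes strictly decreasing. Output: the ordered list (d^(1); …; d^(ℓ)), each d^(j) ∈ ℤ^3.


Barcode: M ≅ I[1,1], I[1,3]^2, I[2,2]. HN layers by μ_θ (3 steps, strictly decreasing):
  μ^(1)=5; μ^(2)=-1/3; μ^(3)=-3

((1, 0, 0); (2, 2, 2); (0, 1, 0))


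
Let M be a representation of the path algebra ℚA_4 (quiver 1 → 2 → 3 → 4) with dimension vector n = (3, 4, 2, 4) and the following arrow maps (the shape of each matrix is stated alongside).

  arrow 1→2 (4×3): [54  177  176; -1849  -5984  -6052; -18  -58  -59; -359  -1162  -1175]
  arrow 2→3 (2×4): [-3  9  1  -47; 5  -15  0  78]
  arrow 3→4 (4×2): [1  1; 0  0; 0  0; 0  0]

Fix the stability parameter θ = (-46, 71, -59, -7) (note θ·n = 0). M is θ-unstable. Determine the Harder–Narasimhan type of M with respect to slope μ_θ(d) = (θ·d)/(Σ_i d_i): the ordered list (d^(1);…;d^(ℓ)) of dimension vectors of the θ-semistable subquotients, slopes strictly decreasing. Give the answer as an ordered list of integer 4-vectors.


Barcode: M ≅ I[1,2], I[1,3], I[1,4], I[2,2], I[4,4]^3. HN layers by μ_θ (5 steps, strictly decreasing):
  μ^(1)=71; μ^(2)=6; μ^(3)=5/3; μ^(4)=-7; μ^(5)=-46

((0, 2, 0, 0); (0, 1, 1, 0); (0, 1, 1, 1); (0, 0, 0, 3); (3, 0, 0, 0))


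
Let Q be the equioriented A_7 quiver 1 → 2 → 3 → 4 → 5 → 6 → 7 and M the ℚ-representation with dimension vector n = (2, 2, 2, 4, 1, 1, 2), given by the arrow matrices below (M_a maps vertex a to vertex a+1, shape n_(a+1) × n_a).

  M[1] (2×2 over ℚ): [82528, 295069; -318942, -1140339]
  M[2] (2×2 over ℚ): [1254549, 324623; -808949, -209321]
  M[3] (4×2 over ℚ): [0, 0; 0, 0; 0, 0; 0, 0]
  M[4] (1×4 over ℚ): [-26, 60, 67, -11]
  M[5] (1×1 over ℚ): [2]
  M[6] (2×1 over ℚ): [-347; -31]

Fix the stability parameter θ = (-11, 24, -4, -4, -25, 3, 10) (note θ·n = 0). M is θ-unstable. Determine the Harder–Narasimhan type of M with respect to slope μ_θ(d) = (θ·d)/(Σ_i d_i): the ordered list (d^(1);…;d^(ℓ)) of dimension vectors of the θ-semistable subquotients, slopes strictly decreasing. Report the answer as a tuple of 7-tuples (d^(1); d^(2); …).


Interval decomposition of M: I[1,3]^2, I[4,4]^3, I[4,7], I[7,7].
HN type (ℓ=5): μ^(1)=10; μ^(2)=3; μ^(3)=-4; μ^(4)=-11; μ^(5)=-29/2

((0, 2, 2, 0, 0, 0, 2); (0, 0, 0, 0, 0, 1, 0); (0, 0, 0, 3, 0, 0, 0); (2, 0, 0, 0, 0, 0, 0); (0, 0, 0, 1, 1, 0, 0))


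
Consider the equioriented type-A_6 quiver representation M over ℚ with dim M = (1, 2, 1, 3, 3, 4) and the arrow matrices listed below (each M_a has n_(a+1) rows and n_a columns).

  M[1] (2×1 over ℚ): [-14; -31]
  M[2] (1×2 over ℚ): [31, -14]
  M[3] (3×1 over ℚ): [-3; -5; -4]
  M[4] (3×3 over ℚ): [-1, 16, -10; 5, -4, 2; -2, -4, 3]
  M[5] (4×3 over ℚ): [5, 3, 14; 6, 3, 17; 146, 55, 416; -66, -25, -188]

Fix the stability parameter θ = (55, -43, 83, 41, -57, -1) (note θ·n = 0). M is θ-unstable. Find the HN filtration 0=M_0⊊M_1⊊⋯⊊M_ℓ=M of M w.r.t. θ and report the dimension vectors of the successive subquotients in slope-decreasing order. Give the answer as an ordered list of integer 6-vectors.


Interval decomposition of M: I[1,2], I[2,6], I[4,6]^2, I[6,6].
HN type (ℓ=5): μ^(1)=33/2; μ^(2)=6; μ^(3)=-1; μ^(4)=-8; μ^(5)=-43

((0, 0, 1, 1, 1, 1); (1, 1, 0, 0, 0, 0); (0, 0, 0, 0, 0, 3); (0, 0, 0, 2, 2, 0); (0, 1, 0, 0, 0, 0))


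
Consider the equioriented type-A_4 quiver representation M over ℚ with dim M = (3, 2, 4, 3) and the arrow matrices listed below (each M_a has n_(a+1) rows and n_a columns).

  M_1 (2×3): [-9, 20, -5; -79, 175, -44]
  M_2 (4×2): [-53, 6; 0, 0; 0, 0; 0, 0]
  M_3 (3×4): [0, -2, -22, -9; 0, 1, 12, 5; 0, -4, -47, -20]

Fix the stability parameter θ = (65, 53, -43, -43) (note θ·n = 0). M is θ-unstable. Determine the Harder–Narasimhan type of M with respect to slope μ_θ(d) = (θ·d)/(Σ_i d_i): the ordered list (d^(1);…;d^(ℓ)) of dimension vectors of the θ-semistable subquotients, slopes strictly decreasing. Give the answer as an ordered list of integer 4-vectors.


Via rank(M_{q-1}∘⋯∘M_p): M ≅ I[1,1], I[1,2], I[1,3], I[3,4]^3.
μ_θ-semistable layers: μ^(1)=65; μ^(2)=59; μ^(3)=25; μ^(4)=-43

((1, 0, 0, 0); (1, 1, 0, 0); (1, 1, 1, 0); (0, 0, 3, 3))


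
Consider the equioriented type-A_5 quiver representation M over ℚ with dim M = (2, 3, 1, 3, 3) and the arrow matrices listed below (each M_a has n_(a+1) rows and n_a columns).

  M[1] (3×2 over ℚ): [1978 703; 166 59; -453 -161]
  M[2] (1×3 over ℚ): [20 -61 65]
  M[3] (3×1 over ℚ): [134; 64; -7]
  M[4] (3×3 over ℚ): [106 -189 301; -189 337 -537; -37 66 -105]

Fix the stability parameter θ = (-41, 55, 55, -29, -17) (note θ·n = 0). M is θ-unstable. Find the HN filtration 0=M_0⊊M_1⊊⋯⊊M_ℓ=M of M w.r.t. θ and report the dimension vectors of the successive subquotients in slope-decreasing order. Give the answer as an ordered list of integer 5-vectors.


Interval decomposition of M: I[1,2], I[1,5], I[2,2], I[4,5]^2.
HN type (ℓ=5): μ^(1)=55; μ^(2)=16; μ^(3)=-17; μ^(4)=-29; μ^(5)=-41

((0, 2, 0, 0, 0); (0, 1, 1, 1, 1); (0, 0, 0, 0, 2); (0, 0, 0, 2, 0); (2, 0, 0, 0, 0))


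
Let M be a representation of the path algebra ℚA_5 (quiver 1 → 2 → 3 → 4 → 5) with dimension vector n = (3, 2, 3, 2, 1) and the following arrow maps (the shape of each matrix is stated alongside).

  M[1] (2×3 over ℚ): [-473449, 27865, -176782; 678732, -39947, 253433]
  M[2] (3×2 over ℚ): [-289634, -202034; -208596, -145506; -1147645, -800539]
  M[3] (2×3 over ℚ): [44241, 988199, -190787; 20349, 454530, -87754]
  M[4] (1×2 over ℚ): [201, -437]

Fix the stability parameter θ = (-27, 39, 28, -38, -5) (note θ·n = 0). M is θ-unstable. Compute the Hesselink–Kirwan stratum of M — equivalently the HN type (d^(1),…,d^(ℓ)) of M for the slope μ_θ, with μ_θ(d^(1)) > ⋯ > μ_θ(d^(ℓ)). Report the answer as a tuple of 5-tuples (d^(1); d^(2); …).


Barcode: M ≅ I[1,1], I[1,3], I[1,5], I[3,4]. HN layers by μ_θ (4 steps, strictly decreasing):
  μ^(1)=67/2; μ^(2)=6; μ^(3)=-5; μ^(4)=-27

((0, 1, 1, 0, 0); (0, 1, 1, 1, 1); (0, 0, 1, 1, 0); (3, 0, 0, 0, 0))


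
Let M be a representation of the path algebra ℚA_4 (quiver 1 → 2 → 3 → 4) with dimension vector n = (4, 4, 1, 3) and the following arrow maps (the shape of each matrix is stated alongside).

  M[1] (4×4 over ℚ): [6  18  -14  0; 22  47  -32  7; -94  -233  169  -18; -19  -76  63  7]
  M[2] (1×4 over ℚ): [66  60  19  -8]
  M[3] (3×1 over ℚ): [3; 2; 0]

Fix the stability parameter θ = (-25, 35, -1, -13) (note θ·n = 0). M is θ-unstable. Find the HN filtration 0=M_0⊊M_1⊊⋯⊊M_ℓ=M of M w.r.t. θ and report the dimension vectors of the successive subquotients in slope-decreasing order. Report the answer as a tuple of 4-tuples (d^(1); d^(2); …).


Interval decomposition of M: I[1,2]^3, I[1,4], I[4,4]^2.
HN type (ℓ=4): μ^(1)=35; μ^(2)=7; μ^(3)=-13; μ^(4)=-25

((0, 3, 0, 0); (0, 1, 1, 1); (0, 0, 0, 2); (4, 0, 0, 0))


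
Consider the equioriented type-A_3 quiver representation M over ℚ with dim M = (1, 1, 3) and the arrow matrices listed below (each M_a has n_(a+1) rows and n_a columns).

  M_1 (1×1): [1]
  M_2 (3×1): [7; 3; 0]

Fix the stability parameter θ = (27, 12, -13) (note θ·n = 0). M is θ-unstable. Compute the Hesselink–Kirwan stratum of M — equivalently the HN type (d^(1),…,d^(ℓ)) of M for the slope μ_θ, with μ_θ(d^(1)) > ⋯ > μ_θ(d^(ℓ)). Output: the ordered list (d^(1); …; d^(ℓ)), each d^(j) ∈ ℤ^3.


Barcode: M ≅ I[1,3], I[3,3]^2. HN layers by μ_θ (2 steps, strictly decreasing):
  μ^(1)=26/3; μ^(2)=-13

((1, 1, 1); (0, 0, 2))


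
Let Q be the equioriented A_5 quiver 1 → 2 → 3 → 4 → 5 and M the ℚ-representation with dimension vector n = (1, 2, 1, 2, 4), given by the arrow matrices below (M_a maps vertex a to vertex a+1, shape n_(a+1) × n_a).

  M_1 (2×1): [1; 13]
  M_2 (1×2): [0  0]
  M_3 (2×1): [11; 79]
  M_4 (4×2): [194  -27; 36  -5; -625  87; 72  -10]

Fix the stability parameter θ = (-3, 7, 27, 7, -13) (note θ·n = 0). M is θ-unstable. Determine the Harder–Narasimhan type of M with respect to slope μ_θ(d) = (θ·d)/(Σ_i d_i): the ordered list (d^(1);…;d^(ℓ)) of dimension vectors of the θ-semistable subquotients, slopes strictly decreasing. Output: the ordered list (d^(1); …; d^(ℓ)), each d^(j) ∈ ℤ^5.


Via rank(M_{q-1}∘⋯∘M_p): M ≅ I[1,2], I[2,2], I[3,5], I[4,5], I[5,5]^2.
μ_θ-semistable layers: μ^(1)=7; μ^(2)=-3; μ^(3)=-13

((0, 2, 1, 1, 1); (1, 0, 0, 1, 1); (0, 0, 0, 0, 2))


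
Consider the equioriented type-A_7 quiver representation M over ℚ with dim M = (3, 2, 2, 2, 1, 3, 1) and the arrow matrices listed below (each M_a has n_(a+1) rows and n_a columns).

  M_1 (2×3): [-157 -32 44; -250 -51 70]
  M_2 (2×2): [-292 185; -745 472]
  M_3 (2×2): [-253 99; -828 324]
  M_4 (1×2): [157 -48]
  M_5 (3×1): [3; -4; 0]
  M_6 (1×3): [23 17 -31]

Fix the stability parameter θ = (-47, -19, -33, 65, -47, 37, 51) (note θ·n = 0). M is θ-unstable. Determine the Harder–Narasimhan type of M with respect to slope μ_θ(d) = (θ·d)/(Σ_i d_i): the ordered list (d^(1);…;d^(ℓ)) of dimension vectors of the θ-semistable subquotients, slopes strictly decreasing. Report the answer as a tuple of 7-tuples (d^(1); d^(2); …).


Via rank(M_{q-1}∘⋯∘M_p): M ≅ I[1,1], I[1,3], I[1,7], I[4,4], I[6,6]^2.
μ_θ-semistable layers: μ^(1)=65; μ^(2)=51; μ^(3)=37; μ^(4)=9; μ^(5)=-26; μ^(6)=-47

((0, 0, 0, 1, 0, 0, 0); (0, 0, 0, 0, 0, 0, 1); (0, 0, 0, 0, 0, 3, 0); (0, 0, 0, 1, 1, 0, 0); (0, 2, 2, 0, 0, 0, 0); (3, 0, 0, 0, 0, 0, 0))


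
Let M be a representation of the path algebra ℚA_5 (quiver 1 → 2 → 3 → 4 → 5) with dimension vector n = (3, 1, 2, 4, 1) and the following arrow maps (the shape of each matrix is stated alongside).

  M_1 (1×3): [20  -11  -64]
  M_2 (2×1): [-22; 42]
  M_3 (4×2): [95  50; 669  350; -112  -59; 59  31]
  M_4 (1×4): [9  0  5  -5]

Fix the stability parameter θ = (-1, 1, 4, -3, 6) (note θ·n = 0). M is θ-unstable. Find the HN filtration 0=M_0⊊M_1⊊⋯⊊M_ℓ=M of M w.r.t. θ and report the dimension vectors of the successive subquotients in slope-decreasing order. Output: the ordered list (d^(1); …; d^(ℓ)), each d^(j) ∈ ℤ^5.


Interval decomposition of M: I[1,1]^2, I[1,4], I[3,4], I[4,4], I[4,5].
HN type (ℓ=5): μ^(1)=6; μ^(2)=2/3; μ^(3)=1/2; μ^(4)=-1; μ^(5)=-3

((0, 0, 0, 0, 1); (0, 1, 1, 1, 0); (0, 0, 1, 1, 0); (3, 0, 0, 0, 0); (0, 0, 0, 2, 0))
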